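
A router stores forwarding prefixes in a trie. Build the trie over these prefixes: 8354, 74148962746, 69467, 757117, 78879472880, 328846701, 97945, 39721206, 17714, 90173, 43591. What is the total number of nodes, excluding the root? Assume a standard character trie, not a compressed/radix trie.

70

Trace insertions, counting only characters that open a new branch:
  "8354" → 4 new (8, 3, 5, 4)
  "74148962746" → 11 new (7, 4, 1, 4, 8, 9, 6, 2, 7, 4, 6)
  "69467" → 5 new (6, 9, 4, 6, 7)
  "757117" → prefix "7" already present; 5 new (5, 7, 1, 1, 7)
  "78879472880" → prefix "7" already present; 10 new (8, 8, 7, 9, 4, 7, 2, 8, 8, 0)
  "328846701" → 9 new (3, 2, 8, 8, 4, 6, 7, 0, 1)
  "97945" → 5 new (9, 7, 9, 4, 5)
  "39721206" → prefix "3" already present; 7 new (9, 7, 2, 1, 2, 0, 6)
  "17714" → 5 new (1, 7, 7, 1, 4)
  "90173" → prefix "9" already present; 4 new (0, 1, 7, 3)
  "43591" → 5 new (4, 3, 5, 9, 1)
Total nodes = 4 + 11 + 5 + 5 + 10 + 9 + 5 + 7 + 5 + 4 + 5 = 70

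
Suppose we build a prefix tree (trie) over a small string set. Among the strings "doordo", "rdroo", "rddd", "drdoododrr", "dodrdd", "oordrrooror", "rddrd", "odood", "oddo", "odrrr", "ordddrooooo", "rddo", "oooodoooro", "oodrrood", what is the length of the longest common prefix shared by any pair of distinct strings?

3

Equivalently: take the maximum, over all pairs, of their longest common prefix length.
"rddd" and "rddo" agree on "rdd" (3 characters) before diverging; nothing deeper is shared.
Longest shared-prefix length: 3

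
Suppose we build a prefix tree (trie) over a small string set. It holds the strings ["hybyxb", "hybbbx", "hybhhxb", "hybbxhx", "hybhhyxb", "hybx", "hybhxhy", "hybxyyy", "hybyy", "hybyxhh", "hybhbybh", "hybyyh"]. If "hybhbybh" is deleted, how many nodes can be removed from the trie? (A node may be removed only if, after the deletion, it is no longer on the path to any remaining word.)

Walk "hybhbybh" from the leaf back toward the root, removing each node that no remaining word uses.
The suffix "bybh" (4 nodes) is used only by "hybhbybh"; the node for "hybh" still has the child "h", so pruning stops there.
Nodes removed: 4

4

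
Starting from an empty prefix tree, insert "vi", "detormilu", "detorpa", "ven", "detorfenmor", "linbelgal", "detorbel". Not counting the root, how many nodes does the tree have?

Insert word by word; a character creates a node only if that edge doesn't already exist:
  "vi" → 2 new (v, i)
  "detormilu" → 9 new (d, e, t, o, r, m, i, l, u)
  "detorpa" → prefix "detor" already present; 2 new (p, a)
  "ven" → prefix "v" already present; 2 new (e, n)
  "detorfenmor" → prefix "detor" already present; 6 new (f, e, n, m, o, r)
  "linbelgal" → 9 new (l, i, n, b, e, l, g, a, l)
  "detorbel" → prefix "detor" already present; 3 new (b, e, l)
Total nodes = 2 + 9 + 2 + 2 + 6 + 9 + 3 = 33

33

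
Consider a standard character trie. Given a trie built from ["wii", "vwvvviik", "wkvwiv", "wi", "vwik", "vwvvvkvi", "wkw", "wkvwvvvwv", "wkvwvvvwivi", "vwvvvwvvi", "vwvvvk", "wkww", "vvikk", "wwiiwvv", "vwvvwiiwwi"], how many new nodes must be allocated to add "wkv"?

0

Every character of "wkv" already lies on an existing path (it is a prefix of some stored word).
No new nodes are needed: 0.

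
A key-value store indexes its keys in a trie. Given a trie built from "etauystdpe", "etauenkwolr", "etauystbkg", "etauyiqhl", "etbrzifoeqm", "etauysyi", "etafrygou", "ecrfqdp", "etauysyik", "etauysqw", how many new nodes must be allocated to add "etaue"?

0

Every character of "etaue" already lies on an existing path (it is a prefix of some stored word).
No new nodes are needed: 0.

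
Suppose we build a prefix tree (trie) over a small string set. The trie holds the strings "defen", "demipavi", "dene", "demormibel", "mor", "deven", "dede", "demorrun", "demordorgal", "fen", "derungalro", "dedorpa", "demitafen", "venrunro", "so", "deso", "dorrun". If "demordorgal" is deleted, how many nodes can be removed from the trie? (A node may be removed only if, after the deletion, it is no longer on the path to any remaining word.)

After clearing the end-marker at "demordorgal", prune upward until reaching a node still needed by another word.
The suffix "dorgal" (6 nodes) is used only by "demordorgal"; the node for "demor" still has the child "m", so pruning stops there.
Nodes removed: 6

6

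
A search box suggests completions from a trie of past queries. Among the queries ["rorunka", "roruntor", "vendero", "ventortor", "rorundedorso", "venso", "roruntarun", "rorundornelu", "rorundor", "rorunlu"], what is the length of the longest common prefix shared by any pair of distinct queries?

Look for the deepest trie node that still has at least two words in its subtree.
"rorundor" and "rorundornelu" agree on "rorundor" (8 characters) before diverging; nothing deeper is shared.
Longest shared-prefix length: 8

8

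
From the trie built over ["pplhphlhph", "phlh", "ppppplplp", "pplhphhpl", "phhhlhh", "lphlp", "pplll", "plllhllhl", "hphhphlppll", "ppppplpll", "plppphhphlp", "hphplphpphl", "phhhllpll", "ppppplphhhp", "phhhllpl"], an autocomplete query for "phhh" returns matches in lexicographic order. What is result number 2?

phhhllpl

DFS of the "phhh" subtree visits, in order: "phhhlhh", "phhhllpl", "phhhllpll"
Position 2: phhhllpl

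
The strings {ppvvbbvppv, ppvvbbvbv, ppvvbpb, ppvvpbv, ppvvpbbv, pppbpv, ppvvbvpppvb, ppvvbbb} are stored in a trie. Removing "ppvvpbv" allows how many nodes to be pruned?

After clearing the end-marker at "ppvvpbv", prune upward until reaching a node still needed by another word.
The suffix "v" (1 node) is used only by "ppvvpbv"; the node for "ppvvpb" still has the child "b", so pruning stops there.
Nodes removed: 1

1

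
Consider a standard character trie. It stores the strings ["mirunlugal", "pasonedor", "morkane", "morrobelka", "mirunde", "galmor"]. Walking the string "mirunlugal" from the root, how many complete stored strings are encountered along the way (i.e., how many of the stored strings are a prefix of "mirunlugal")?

1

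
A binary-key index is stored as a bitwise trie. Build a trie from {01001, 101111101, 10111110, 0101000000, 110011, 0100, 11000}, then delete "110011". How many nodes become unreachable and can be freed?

After clearing the end-marker at "110011", prune upward until reaching a node still needed by another word.
The suffix "11" (2 nodes) is used only by "110011"; the node for "1100" still has the child "0", so pruning stops there.
Nodes removed: 2

2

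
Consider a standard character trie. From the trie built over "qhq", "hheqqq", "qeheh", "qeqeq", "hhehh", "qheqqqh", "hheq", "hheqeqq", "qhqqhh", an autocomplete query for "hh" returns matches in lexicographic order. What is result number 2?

hheq

DFS of the "hh" subtree visits, in order: "hhehh", "hheq", "hheqeqq", "hheqqq"
Position 2: hheq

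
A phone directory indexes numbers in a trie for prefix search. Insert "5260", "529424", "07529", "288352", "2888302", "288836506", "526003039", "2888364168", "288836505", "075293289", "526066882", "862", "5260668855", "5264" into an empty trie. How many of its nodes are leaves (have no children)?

12

A leaf is a node with no children — equivalently, the end of a word that is not a proper prefix of any other stored word.
Those words: "075293289", "288352", "2888302", "2888364168", "288836505", "288836506", "526003039", "526066882", "5260668855", "5264", "529424", "862"
Leaf count: 12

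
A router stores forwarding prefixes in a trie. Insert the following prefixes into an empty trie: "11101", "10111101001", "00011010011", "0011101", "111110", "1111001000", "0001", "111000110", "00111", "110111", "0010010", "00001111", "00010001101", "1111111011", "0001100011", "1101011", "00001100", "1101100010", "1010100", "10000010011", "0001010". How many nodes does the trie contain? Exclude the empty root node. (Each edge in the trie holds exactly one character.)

99

Count nodes per top-level branch (shared prefixes stored once):
  '0'-branch (00001100, 00001111, 0001, 00010001101, 0001010, 0001100011, 00011010011, 0010010, 00111, 0011101): 40 nodes
  '1'-branch (10000010011, 1010100, 10111101001, 1101011, 1101100010, 110111, 111000110, 11101, 1111001000, 111110, 1111111011): 59 nodes
Sum: 99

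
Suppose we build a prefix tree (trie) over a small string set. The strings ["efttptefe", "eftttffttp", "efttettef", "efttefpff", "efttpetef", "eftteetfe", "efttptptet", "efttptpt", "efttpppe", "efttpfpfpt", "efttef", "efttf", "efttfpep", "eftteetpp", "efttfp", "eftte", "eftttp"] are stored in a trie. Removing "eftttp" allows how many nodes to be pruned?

1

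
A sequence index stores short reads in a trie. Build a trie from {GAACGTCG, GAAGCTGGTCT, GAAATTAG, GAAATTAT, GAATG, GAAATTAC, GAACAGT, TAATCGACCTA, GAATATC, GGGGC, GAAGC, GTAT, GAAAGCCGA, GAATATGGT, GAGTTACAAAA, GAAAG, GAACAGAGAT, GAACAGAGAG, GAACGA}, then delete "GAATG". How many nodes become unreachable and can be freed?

After clearing the end-marker at "GAATG", prune upward until reaching a node still needed by another word.
The suffix "G" (1 node) is used only by "GAATG"; the node for "GAAT" still has the child "A", so pruning stops there.
Nodes removed: 1

1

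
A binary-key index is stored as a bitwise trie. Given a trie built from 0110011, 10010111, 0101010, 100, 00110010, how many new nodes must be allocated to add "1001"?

"1001" is already a full path in the trie; only an end-marker is added.
No new nodes are needed: 0.

0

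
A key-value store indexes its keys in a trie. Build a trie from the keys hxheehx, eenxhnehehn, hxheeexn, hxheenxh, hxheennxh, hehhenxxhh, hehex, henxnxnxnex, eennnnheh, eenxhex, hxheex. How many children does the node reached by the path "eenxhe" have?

Walk "eenxhe" from the root, arriving at one node.
Distinct next characters after "eenxhe": x.
That node has 1 child edge.

1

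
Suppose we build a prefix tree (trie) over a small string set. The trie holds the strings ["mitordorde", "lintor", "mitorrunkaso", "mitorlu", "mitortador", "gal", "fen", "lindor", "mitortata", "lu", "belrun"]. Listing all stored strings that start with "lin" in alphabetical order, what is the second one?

lintor

Filter for "lin…" and sort: "lindor", "lintor"
The 2nd is lintor.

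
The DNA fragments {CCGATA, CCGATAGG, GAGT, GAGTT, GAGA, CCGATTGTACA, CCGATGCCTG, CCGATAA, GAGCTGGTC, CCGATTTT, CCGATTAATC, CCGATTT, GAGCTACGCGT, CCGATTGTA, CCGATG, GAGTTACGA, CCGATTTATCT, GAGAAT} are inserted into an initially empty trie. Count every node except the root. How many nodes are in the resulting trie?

54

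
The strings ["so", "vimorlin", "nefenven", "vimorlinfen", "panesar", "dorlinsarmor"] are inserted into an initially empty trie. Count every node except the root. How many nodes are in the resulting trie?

Count nodes per top-level branch (shared prefixes stored once):
  'd'-branch (dorlinsarmor): 12 nodes
  'n'-branch (nefenven): 8 nodes
  'p'-branch (panesar): 7 nodes
  's'-branch (so): 2 nodes
  'v'-branch (vimorlin, vimorlinfen): 11 nodes
Sum: 40

40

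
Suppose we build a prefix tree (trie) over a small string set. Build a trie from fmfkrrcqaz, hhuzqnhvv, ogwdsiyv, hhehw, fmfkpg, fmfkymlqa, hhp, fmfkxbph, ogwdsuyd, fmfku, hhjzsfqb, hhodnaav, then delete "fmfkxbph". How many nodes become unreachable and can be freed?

4

After clearing the end-marker at "fmfkxbph", prune upward until reaching a node still needed by another word.
The suffix "xbph" (4 nodes) is used only by "fmfkxbph"; the node for "fmfk" still has the child "r", so pruning stops there.
Nodes removed: 4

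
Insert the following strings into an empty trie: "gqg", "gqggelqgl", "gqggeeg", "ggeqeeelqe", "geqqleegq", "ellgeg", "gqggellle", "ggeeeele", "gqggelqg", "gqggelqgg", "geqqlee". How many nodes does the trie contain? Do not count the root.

43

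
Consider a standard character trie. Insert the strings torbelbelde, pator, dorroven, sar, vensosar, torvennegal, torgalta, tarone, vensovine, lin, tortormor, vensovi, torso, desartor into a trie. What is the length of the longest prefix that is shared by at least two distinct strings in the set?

Equivalently: take the maximum, over all pairs, of their longest common prefix length.
"vensovi" and "vensovine" agree on "vensovi" (7 characters) before diverging; nothing deeper is shared.
Longest shared-prefix length: 7

7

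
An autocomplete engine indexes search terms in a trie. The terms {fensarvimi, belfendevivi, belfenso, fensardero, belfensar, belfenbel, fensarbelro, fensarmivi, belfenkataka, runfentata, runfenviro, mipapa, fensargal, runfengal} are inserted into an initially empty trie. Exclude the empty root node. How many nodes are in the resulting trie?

Count nodes per top-level branch (shared prefixes stored once):
  'b'-branch (belfenbel, belfendevivi, belfenkataka, belfensar, belfenso): 25 nodes
  'f'-branch (fensarbelro, fensardero, fensargal, fensarmivi, fensarvimi): 26 nodes
  'm'-branch (mipapa): 6 nodes
  'r'-branch (runfengal, runfentata, runfenviro): 17 nodes
Sum: 74

74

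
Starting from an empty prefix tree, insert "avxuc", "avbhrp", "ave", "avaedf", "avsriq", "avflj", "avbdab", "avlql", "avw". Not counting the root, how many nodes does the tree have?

For each word, the new-node count is its length minus the longest prefix already in the trie:
  "avxuc" → 5 new (a, v, x, u, c)
  "avbhrp" → prefix "av" already present; 4 new (b, h, r, p)
  "ave" → prefix "av" already present; 1 new (e)
  "avaedf" → prefix "av" already present; 4 new (a, e, d, f)
  "avsriq" → prefix "av" already present; 4 new (s, r, i, q)
  "avflj" → prefix "av" already present; 3 new (f, l, j)
  "avbdab" → prefix "avb" already present; 3 new (d, a, b)
  "avlql" → prefix "av" already present; 3 new (l, q, l)
  "avw" → prefix "av" already present; 1 new (w)
Total nodes = 5 + 4 + 1 + 4 + 4 + 3 + 3 + 3 + 1 = 28

28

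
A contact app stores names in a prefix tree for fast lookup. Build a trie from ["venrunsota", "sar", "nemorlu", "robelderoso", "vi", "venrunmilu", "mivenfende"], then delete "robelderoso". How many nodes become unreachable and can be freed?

11

Walk "robelderoso" from the leaf back toward the root, removing each node that no remaining word uses.
No other word shares any prefix with "robelderoso", so all 11 of its nodes go.
Nodes removed: 11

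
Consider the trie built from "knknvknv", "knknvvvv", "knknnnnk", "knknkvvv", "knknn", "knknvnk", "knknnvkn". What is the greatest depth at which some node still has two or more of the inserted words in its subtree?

Equivalently: take the maximum, over all pairs, of their longest common prefix length.
e.g. "knknn" and "knknnnnk" share the prefix "knknn" of length 5; no pair shares a longer one.
Longest shared-prefix length: 5

5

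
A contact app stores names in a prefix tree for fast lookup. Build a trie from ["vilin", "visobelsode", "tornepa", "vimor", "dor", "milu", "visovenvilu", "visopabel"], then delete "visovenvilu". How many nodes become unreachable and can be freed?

After clearing the end-marker at "visovenvilu", prune upward until reaching a node still needed by another word.
The suffix "venvilu" (7 nodes) is used only by "visovenvilu"; the node for "viso" still has the child "b", so pruning stops there.
Nodes removed: 7

7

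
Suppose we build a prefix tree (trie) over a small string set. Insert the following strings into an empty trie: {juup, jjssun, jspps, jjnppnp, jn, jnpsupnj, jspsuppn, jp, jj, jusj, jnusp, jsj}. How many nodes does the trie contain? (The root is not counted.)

37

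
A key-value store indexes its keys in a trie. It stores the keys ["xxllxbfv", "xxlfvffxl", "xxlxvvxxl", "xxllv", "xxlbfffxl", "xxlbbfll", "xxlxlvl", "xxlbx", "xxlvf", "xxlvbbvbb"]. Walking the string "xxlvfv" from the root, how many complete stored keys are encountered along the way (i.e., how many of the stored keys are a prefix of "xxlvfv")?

1

Walk "xxlvfv" from the root; an end-of-word marker is hit whenever a stored word is a prefix of "xxlvfv".
Prefixes of the query that are stored words: "xxlvf"
Count: 1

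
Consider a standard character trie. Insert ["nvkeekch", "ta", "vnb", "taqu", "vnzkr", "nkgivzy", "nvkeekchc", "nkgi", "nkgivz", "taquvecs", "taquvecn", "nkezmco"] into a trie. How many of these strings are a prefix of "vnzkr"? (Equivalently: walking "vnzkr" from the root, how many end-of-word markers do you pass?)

1

Walk "vnzkr" from the root; an end-of-word marker is hit whenever a stored word is a prefix of "vnzkr".
Prefixes of the query that are stored words: "vnzkr"
Count: 1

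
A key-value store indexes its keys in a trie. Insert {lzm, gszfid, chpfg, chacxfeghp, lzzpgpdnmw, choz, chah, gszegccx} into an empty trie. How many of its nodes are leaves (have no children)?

8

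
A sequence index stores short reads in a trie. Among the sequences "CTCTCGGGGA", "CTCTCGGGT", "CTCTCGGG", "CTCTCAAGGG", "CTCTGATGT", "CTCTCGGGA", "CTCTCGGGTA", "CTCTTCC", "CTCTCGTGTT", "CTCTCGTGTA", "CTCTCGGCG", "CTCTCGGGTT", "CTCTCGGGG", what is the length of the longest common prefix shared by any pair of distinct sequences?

9

The deepest shared node is where two words last agree before diverging.
e.g. "CTCTCGGGG" and "CTCTCGGGGA" share the prefix "CTCTCGGGG" of length 9; no pair shares a longer one.
Longest shared-prefix length: 9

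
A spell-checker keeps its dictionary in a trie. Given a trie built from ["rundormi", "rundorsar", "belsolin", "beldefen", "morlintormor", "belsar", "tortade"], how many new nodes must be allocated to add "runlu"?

2

"run" is already a path in the trie; the remaining "lu" must be added.
New nodes needed: |"runlu"| − 3 = 5 − 3 = 2.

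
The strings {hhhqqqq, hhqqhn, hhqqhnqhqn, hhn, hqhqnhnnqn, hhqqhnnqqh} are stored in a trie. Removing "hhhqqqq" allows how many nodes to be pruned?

A node on "hhhqqqq"'s path can go only if nothing else ends at it or branches off below it.
The suffix "hqqqq" (5 nodes) is used only by "hhhqqqq"; the node for "hh" still has the child "q", so pruning stops there.
Nodes removed: 5

5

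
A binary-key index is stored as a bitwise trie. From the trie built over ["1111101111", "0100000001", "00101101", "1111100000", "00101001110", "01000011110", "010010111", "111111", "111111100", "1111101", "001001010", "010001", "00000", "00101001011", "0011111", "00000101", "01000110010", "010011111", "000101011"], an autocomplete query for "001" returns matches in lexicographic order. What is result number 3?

Filter for "001…" and sort: "001001010", "00101001011", "00101001110", "00101101", "0011111"
Position 3: 00101001110

00101001110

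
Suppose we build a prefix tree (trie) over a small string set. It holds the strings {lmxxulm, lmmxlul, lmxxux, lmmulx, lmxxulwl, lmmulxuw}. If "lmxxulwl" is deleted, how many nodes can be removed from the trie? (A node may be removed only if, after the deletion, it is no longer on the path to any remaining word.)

2

A node on "lmxxulwl"'s path can go only if nothing else ends at it or branches off below it.
The suffix "wl" (2 nodes) is used only by "lmxxulwl"; the node for "lmxxul" still has the child "m", so pruning stops there.
Nodes removed: 2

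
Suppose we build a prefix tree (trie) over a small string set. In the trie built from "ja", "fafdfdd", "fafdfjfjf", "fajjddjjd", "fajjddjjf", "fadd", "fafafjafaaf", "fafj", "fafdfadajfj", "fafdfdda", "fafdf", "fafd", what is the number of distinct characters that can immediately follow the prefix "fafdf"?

3

The children of the "fafdf" node are the distinct next characters among strings starting with "fafdf".
Characters that immediately follow "fafdf" among the stored strings: {a, d, j}.
That node has 3 child edges.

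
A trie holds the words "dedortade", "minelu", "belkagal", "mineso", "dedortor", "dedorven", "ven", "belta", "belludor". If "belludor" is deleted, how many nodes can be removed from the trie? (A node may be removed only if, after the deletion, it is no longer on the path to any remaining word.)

5

After clearing the end-marker at "belludor", prune upward until reaching a node still needed by another word.
The suffix "ludor" (5 nodes) is used only by "belludor"; the node for "bel" still has the child "k", so pruning stops there.
Nodes removed: 5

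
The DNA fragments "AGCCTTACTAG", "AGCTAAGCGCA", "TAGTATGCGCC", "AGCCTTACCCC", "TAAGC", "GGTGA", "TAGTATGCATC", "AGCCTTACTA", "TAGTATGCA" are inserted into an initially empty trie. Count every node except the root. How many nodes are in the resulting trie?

44

Insert word by word; a character creates a node only if that edge doesn't already exist:
  "AGCCTTACTAG" → 11 new (A, G, C, C, T, T, A, C, T, A, G)
  "AGCTAAGCGCA" → prefix "AGC" already present; 8 new (T, A, A, G, C, G, C, A)
  "TAGTATGCGCC" → 11 new (T, A, G, T, A, T, G, C, G, C, C)
  "AGCCTTACCCC" → prefix "AGCCTTAC" already present; 3 new (C, C, C)
  "TAAGC" → prefix "TA" already present; 3 new (A, G, C)
  "GGTGA" → 5 new (G, G, T, G, A)
  "TAGTATGCATC" → prefix "TAGTATGC" already present; 3 new (A, T, C)
  "AGCCTTACTA" → prefix "AGCCTTACTA" already present; 0 new (none)
  "TAGTATGCA" → prefix "TAGTATGCA" already present; 0 new (none)
Total nodes = 11 + 8 + 11 + 3 + 3 + 5 + 3 + 0 + 0 = 44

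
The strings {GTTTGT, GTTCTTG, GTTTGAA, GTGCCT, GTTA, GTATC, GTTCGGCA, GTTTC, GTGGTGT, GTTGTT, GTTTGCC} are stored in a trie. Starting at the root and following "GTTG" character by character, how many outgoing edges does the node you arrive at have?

1

Follow the path "GTTG" to its node, then look at its outgoing edges.
Distinct next characters after "GTTG": T.
That node has 1 child edge.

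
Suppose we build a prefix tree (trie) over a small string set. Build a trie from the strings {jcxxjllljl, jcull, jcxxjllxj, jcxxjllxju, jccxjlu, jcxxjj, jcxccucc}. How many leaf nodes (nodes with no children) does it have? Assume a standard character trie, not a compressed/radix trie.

Leaves are exactly the stored words that no other stored word extends.
Those words: "jccxjlu", "jcull", "jcxccucc", "jcxxjj", "jcxxjllljl", "jcxxjllxju"
Leaf count: 6

6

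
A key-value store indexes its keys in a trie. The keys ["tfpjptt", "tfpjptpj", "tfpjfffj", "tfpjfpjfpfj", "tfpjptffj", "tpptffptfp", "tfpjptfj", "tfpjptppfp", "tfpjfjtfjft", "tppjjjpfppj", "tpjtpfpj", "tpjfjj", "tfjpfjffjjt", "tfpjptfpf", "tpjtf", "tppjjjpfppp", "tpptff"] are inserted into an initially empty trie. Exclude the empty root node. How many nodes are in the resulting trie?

71

Trace insertions, counting only characters that open a new branch:
  "tfpjptt" → 7 new (t, f, p, j, p, t, t)
  "tfpjptpj" → prefix "tfpjpt" already present; 2 new (p, j)
  "tfpjfffj" → prefix "tfpj" already present; 4 new (f, f, f, j)
  "tfpjfpjfpfj" → prefix "tfpjf" already present; 6 new (p, j, f, p, f, j)
  "tfpjptffj" → prefix "tfpjpt" already present; 3 new (f, f, j)
  "tpptffptfp" → prefix "t" already present; 9 new (p, p, t, f, f, p, t, f, p)
  "tfpjptfj" → prefix "tfpjptf" already present; 1 new (j)
  "tfpjptppfp" → prefix "tfpjptp" already present; 3 new (p, f, p)
  "tfpjfjtfjft" → prefix "tfpjf" already present; 6 new (j, t, f, j, f, t)
  "tppjjjpfppj" → prefix "tpp" already present; 8 new (j, j, j, p, f, p, p, j)
  "tpjtpfpj" → prefix "tp" already present; 6 new (j, t, p, f, p, j)
  "tpjfjj" → prefix "tpj" already present; 3 new (f, j, j)
  "tfjpfjffjjt" → prefix "tf" already present; 9 new (j, p, f, j, f, f, j, j, t)
  "tfpjptfpf" → prefix "tfpjptf" already present; 2 new (p, f)
  "tpjtf" → prefix "tpjt" already present; 1 new (f)
  "tppjjjpfppp" → prefix "tppjjjpfpp" already present; 1 new (p)
  "tpptff" → prefix "tpptff" already present; 0 new (none)
Total nodes = 7 + 2 + 4 + 6 + 3 + 9 + 1 + 3 + 6 + 8 + 6 + 3 + 9 + 2 + 1 + 1 + 0 = 71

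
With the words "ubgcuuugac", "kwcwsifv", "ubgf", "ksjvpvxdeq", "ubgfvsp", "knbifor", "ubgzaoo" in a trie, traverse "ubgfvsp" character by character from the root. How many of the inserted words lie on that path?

2

Traverse "ubgfvsp" character by character; count nodes along the way that are marked as word ends.
Prefixes of the query that are stored words: "ubgf", "ubgfvsp"
Count: 2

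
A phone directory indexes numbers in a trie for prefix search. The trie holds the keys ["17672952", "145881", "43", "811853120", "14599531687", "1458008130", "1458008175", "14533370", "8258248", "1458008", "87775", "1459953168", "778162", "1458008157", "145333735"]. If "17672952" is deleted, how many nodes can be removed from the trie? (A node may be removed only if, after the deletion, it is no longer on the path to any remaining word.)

7

After clearing the end-marker at "17672952", prune upward until reaching a node still needed by another word.
The suffix "7672952" (7 nodes) is used only by "17672952"; the node for "1" still has the child "4", so pruning stops there.
Nodes removed: 7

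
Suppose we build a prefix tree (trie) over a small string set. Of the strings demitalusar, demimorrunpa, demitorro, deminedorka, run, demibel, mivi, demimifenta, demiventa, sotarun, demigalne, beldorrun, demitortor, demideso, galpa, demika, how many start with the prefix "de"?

Walk to "de"; the words in its subtree are exactly those with that prefix.
Matches: "demibel", "demideso", "demigalne", "demika", "demimifenta", "demimorrunpa", "deminedorka", "demitalusar", "demitorro", "demitortor", "demiventa"
Count: 11

11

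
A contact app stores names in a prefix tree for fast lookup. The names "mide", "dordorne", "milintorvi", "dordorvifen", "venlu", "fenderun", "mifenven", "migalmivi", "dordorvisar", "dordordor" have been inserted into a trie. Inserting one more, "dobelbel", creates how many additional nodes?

6

"do" is already a path in the trie; the remaining "belbel" must be added.
New nodes needed: |"dobelbel"| − 2 = 8 − 2 = 6.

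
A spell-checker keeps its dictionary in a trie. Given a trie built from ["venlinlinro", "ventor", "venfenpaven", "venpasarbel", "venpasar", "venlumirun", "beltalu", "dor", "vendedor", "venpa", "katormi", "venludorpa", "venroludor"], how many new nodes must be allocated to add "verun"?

3

The longest prefix of "verun" already in the trie is "ve" (length 2).
New nodes needed: |"verun"| − 2 = 5 − 2 = 3.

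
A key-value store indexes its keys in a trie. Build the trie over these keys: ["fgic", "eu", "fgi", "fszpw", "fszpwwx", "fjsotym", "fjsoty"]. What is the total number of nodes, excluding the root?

18

Count nodes per top-level branch (shared prefixes stored once):
  'e'-branch (eu): 2 nodes
  'f'-branch (fgi, fgic, fjsoty, fjsotym, fszpw, fszpwwx): 16 nodes
Sum: 18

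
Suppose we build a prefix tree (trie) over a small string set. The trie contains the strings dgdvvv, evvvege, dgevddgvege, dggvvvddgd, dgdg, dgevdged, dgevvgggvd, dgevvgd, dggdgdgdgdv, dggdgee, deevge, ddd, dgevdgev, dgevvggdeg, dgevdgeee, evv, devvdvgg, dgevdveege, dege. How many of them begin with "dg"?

Traverse to the node for "dg", then collect every word in that subtree.
Words under "dg": dgdg, dgdvvv, dgevddgvege, dgevdged, dgevdgeee, dgevdgev, dgevdveege, dgevvgd, dgevvggdeg, dgevvgggvd, dggdgdgdgdv, dggdgee, dggvvvddgd
Count: 13

13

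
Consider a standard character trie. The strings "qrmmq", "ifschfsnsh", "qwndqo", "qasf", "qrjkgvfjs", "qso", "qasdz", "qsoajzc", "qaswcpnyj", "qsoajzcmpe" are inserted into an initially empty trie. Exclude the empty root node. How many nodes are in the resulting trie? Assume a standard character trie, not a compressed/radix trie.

Insert word by word; a character creates a node only if that edge doesn't already exist:
  "qrmmq" → 5 new (q, r, m, m, q)
  "ifschfsnsh" → 10 new (i, f, s, c, h, f, s, n, s, h)
  "qwndqo" → prefix "q" already present; 5 new (w, n, d, q, o)
  "qasf" → prefix "q" already present; 3 new (a, s, f)
  "qrjkgvfjs" → prefix "qr" already present; 7 new (j, k, g, v, f, j, s)
  "qso" → prefix "q" already present; 2 new (s, o)
  "qasdz" → prefix "qas" already present; 2 new (d, z)
  "qsoajzc" → prefix "qso" already present; 4 new (a, j, z, c)
  "qaswcpnyj" → prefix "qas" already present; 6 new (w, c, p, n, y, j)
  "qsoajzcmpe" → prefix "qsoajzc" already present; 3 new (m, p, e)
Total nodes = 5 + 10 + 5 + 3 + 7 + 2 + 2 + 4 + 6 + 3 = 47

47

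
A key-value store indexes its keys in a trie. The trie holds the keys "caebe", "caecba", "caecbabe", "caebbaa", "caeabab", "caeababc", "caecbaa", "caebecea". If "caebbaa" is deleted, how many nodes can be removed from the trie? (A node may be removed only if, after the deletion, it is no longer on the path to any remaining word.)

3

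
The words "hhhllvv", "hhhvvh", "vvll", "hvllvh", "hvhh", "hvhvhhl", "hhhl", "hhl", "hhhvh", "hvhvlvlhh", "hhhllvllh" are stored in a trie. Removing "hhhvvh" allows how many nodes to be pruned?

2

A node on "hhhvvh"'s path can go only if nothing else ends at it or branches off below it.
The suffix "vh" (2 nodes) is used only by "hhhvvh"; the node for "hhhv" still has the child "h", so pruning stops there.
Nodes removed: 2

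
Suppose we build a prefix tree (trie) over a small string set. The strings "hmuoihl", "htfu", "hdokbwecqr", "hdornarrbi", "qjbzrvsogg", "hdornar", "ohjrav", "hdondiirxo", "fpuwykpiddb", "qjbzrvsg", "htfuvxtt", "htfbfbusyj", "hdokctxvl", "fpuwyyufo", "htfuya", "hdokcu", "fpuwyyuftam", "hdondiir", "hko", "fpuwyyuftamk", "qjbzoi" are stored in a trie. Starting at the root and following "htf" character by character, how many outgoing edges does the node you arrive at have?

Walk "htf" from the root, arriving at one node.
Characters that immediately follow "htf" among the stored strings: {b, u}.
That node has 2 child edges.

2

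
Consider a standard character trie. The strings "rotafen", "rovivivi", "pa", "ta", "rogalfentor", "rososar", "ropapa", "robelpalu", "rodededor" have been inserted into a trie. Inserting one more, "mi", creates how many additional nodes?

2

No existing word starts with "m", so every character of "mi" needs a new node.
2 − 0 = 2 new nodes.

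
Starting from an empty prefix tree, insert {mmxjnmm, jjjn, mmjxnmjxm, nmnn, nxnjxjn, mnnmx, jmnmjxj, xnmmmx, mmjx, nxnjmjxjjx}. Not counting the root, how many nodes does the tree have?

50

Insert word by word; a character creates a node only if that edge doesn't already exist:
  "mmxjnmm" → 7 new (m, m, x, j, n, m, m)
  "jjjn" → 4 new (j, j, j, n)
  "mmjxnmjxm" → prefix "mm" already present; 7 new (j, x, n, m, j, x, m)
  "nmnn" → 4 new (n, m, n, n)
  "nxnjxjn" → prefix "n" already present; 6 new (x, n, j, x, j, n)
  "mnnmx" → prefix "m" already present; 4 new (n, n, m, x)
  "jmnmjxj" → prefix "j" already present; 6 new (m, n, m, j, x, j)
  "xnmmmx" → 6 new (x, n, m, m, m, x)
  "mmjx" → prefix "mmjx" already present; 0 new (none)
  "nxnjmjxjjx" → prefix "nxnj" already present; 6 new (m, j, x, j, j, x)
Total nodes = 7 + 4 + 7 + 4 + 6 + 4 + 6 + 6 + 0 + 6 = 50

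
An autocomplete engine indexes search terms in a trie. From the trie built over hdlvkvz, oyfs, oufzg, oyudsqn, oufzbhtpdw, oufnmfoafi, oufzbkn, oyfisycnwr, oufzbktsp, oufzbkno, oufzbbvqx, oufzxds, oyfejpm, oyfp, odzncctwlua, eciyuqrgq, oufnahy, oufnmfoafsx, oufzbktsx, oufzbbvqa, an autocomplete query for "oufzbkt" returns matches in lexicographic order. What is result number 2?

DFS of the "oufzbkt" subtree visits, in order: "oufzbktsp", "oufzbktsx"
Position 2: oufzbktsx

oufzbktsx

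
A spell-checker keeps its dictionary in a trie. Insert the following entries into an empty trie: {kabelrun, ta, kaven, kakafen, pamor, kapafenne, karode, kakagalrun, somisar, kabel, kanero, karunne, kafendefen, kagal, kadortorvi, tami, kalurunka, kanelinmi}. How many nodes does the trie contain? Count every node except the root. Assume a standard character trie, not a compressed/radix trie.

Trace insertions, counting only characters that open a new branch:
  "kabelrun" → 8 new (k, a, b, e, l, r, u, n)
  "ta" → 2 new (t, a)
  "kaven" → prefix "ka" already present; 3 new (v, e, n)
  "kakafen" → prefix "ka" already present; 5 new (k, a, f, e, n)
  "pamor" → 5 new (p, a, m, o, r)
  "kapafenne" → prefix "ka" already present; 7 new (p, a, f, e, n, n, e)
  "karode" → prefix "ka" already present; 4 new (r, o, d, e)
  "kakagalrun" → prefix "kaka" already present; 6 new (g, a, l, r, u, n)
  "somisar" → 7 new (s, o, m, i, s, a, r)
  "kabel" → prefix "kabel" already present; 0 new (none)
  "kanero" → prefix "ka" already present; 4 new (n, e, r, o)
  "karunne" → prefix "kar" already present; 4 new (u, n, n, e)
  "kafendefen" → prefix "ka" already present; 8 new (f, e, n, d, e, f, e, n)
  "kagal" → prefix "ka" already present; 3 new (g, a, l)
  "kadortorvi" → prefix "ka" already present; 8 new (d, o, r, t, o, r, v, i)
  "tami" → prefix "ta" already present; 2 new (m, i)
  "kalurunka" → prefix "ka" already present; 7 new (l, u, r, u, n, k, a)
  "kanelinmi" → prefix "kane" already present; 5 new (l, i, n, m, i)
Total nodes = 8 + 2 + 3 + 5 + 5 + 7 + 4 + 6 + 7 + 0 + 4 + 4 + 8 + 3 + 8 + 2 + 7 + 5 = 88

88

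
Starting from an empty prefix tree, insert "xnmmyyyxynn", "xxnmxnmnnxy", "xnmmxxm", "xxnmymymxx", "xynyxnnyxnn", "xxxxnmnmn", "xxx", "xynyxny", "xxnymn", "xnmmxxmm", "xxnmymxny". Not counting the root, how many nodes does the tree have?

55

For each word, the new-node count is its length minus the longest prefix already in the trie:
  "xnmmyyyxynn" → 11 new (x, n, m, m, y, y, y, x, y, n, n)
  "xxnmxnmnnxy" → prefix "x" already present; 10 new (x, n, m, x, n, m, n, n, x, y)
  "xnmmxxm" → prefix "xnmm" already present; 3 new (x, x, m)
  "xxnmymymxx" → prefix "xxnm" already present; 6 new (y, m, y, m, x, x)
  "xynyxnnyxnn" → prefix "x" already present; 10 new (y, n, y, x, n, n, y, x, n, n)
  "xxxxnmnmn" → prefix "xx" already present; 7 new (x, x, n, m, n, m, n)
  "xxx" → prefix "xxx" already present; 0 new (none)
  "xynyxny" → prefix "xynyxn" already present; 1 new (y)
  "xxnymn" → prefix "xxn" already present; 3 new (y, m, n)
  "xnmmxxmm" → prefix "xnmmxxm" already present; 1 new (m)
  "xxnmymxny" → prefix "xxnmym" already present; 3 new (x, n, y)
Total nodes = 11 + 10 + 3 + 6 + 10 + 7 + 0 + 1 + 3 + 1 + 3 = 55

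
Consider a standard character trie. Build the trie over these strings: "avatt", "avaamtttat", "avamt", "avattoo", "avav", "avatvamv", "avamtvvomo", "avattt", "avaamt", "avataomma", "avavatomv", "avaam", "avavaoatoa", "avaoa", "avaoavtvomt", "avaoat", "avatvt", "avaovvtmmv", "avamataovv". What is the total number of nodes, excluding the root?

Insert word by word; a character creates a node only if that edge doesn't already exist:
  "avatt" → 5 new (a, v, a, t, t)
  "avaamtttat" → prefix "ava" already present; 7 new (a, m, t, t, t, a, t)
  "avamt" → prefix "ava" already present; 2 new (m, t)
  "avattoo" → prefix "avatt" already present; 2 new (o, o)
  "avav" → prefix "ava" already present; 1 new (v)
  "avatvamv" → prefix "avat" already present; 4 new (v, a, m, v)
  "avamtvvomo" → prefix "avamt" already present; 5 new (v, v, o, m, o)
  "avattt" → prefix "avatt" already present; 1 new (t)
  "avaamt" → prefix "avaamt" already present; 0 new (none)
  "avataomma" → prefix "avat" already present; 5 new (a, o, m, m, a)
  "avavatomv" → prefix "avav" already present; 5 new (a, t, o, m, v)
  "avaam" → prefix "avaam" already present; 0 new (none)
  "avavaoatoa" → prefix "avava" already present; 5 new (o, a, t, o, a)
  "avaoa" → prefix "ava" already present; 2 new (o, a)
  "avaoavtvomt" → prefix "avaoa" already present; 6 new (v, t, v, o, m, t)
  "avaoat" → prefix "avaoa" already present; 1 new (t)
  "avatvt" → prefix "avatv" already present; 1 new (t)
  "avaovvtmmv" → prefix "avao" already present; 6 new (v, v, t, m, m, v)
  "avamataovv" → prefix "avam" already present; 6 new (a, t, a, o, v, v)
Total nodes = 5 + 7 + 2 + 2 + 1 + 4 + 5 + 1 + 0 + 5 + 5 + 0 + 5 + 2 + 6 + 1 + 1 + 6 + 6 = 64

64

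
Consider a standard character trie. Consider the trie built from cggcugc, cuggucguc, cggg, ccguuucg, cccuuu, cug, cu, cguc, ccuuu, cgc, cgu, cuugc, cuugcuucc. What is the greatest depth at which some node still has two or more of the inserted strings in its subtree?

Equivalently: take the maximum, over all pairs, of their longest common prefix length.
"cuugc" and "cuugcuucc" agree on "cuugc" (5 characters) before diverging; nothing deeper is shared.
Longest shared-prefix length: 5

5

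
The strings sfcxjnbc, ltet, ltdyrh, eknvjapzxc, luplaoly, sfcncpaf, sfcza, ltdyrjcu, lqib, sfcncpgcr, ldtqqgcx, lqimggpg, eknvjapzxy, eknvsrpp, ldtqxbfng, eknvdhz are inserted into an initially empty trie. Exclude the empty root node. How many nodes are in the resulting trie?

Trace insertions, counting only characters that open a new branch:
  "sfcxjnbc" → 8 new (s, f, c, x, j, n, b, c)
  "ltet" → 4 new (l, t, e, t)
  "ltdyrh" → prefix "lt" already present; 4 new (d, y, r, h)
  "eknvjapzxc" → 10 new (e, k, n, v, j, a, p, z, x, c)
  "luplaoly" → prefix "l" already present; 7 new (u, p, l, a, o, l, y)
  "sfcncpaf" → prefix "sfc" already present; 5 new (n, c, p, a, f)
  "sfcza" → prefix "sfc" already present; 2 new (z, a)
  "ltdyrjcu" → prefix "ltdyr" already present; 3 new (j, c, u)
  "lqib" → prefix "l" already present; 3 new (q, i, b)
  "sfcncpgcr" → prefix "sfcncp" already present; 3 new (g, c, r)
  "ldtqqgcx" → prefix "l" already present; 7 new (d, t, q, q, g, c, x)
  "lqimggpg" → prefix "lqi" already present; 5 new (m, g, g, p, g)
  "eknvjapzxy" → prefix "eknvjapzx" already present; 1 new (y)
  "eknvsrpp" → prefix "eknv" already present; 4 new (s, r, p, p)
  "ldtqxbfng" → prefix "ldtq" already present; 5 new (x, b, f, n, g)
  "eknvdhz" → prefix "eknv" already present; 3 new (d, h, z)
Total nodes = 8 + 4 + 4 + 10 + 7 + 5 + 2 + 3 + 3 + 3 + 7 + 5 + 1 + 4 + 5 + 3 = 74

74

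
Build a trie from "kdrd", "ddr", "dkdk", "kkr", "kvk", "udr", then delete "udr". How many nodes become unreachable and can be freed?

Walk "udr" from the leaf back toward the root, removing each node that no remaining word uses.
No other word shares any prefix with "udr", so all 3 of its nodes go.
Nodes removed: 3

3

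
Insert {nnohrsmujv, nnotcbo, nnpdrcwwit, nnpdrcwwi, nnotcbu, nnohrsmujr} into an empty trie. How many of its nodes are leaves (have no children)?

5

A leaf is a node with no children — equivalently, the end of a word that is not a proper prefix of any other stored word.
Those words: "nnohrsmujr", "nnohrsmujv", "nnotcbo", "nnotcbu", "nnpdrcwwit"
Leaf count: 5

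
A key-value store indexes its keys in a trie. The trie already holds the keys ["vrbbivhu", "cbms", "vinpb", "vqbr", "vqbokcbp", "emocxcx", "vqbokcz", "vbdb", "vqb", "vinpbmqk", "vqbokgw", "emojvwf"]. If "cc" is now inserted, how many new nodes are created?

The longest prefix of "cc" already in the trie is "c" (length 1).
So 2 − 1 = 1 new nodes.

1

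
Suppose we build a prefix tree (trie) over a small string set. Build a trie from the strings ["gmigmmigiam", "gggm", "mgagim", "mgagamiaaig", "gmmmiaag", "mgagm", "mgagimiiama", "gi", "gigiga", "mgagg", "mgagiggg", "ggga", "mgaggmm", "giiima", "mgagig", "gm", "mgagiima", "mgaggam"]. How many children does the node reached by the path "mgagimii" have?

1

Walk "mgagimii" from the root, arriving at one node.
Characters that immediately follow "mgagimii" among the stored strings: {a}.
That node has 1 child edge.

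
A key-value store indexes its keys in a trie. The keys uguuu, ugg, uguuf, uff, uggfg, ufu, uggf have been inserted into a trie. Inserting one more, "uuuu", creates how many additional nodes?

3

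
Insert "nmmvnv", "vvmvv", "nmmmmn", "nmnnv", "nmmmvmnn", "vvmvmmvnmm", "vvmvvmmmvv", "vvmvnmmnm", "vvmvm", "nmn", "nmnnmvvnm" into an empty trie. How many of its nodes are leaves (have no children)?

Leaves are exactly the stored words that no other stored word extends.
Those words: "nmmmmn", "nmmmvmnn", "nmmvnv", "nmnnmvvnm", "nmnnv", "vvmvmmvnmm", "vvmvnmmnm", "vvmvvmmmvv"
Leaf count: 8

8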